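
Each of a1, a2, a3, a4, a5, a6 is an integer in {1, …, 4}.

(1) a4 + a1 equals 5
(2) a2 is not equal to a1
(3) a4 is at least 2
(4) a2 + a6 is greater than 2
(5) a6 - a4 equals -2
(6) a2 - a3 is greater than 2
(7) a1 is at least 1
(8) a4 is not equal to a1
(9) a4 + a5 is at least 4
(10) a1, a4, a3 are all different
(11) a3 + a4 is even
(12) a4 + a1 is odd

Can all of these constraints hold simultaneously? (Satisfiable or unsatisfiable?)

Satisfiable

The assignment a1 = 2, a2 = 4, a3 = 1, a4 = 3, a5 = 1, a6 = 1 works:
  constraint 1 holds since a4 + a1 = 5.
  constraint 4 holds since a2 + a6 = 5.
  constraint 5 holds since a6 - a4 = -2.
The rest check out directly.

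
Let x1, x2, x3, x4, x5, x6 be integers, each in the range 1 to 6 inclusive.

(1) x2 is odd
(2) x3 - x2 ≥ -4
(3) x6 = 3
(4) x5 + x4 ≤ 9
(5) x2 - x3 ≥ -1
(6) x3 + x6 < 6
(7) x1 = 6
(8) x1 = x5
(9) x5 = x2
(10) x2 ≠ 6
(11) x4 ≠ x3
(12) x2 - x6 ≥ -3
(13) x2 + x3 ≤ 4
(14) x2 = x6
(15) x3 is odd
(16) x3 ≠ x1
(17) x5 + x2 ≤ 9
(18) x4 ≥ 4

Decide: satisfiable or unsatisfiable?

Constraint 7 fixes x1 = 6 and constraint 3 fixes x6 = 3. Constraints 8, 9, and 14 give x1 = x5 = x2 = x6, so x1 = x6. But 6 ≠ 3 — contradiction.

Unsatisfiable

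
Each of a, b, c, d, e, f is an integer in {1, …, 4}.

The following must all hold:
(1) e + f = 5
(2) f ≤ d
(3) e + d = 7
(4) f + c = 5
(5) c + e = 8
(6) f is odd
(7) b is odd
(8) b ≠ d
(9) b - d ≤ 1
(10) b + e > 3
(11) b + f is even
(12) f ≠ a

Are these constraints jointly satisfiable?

Take a = 2, b = 1, c = 4, d = 3, e = 4, f = 1. Then constraint 1: e + f = 5; constraint 3: e + d = 7; constraint 4: f + c = 5, and every other listed constraint is also met.

Satisfiable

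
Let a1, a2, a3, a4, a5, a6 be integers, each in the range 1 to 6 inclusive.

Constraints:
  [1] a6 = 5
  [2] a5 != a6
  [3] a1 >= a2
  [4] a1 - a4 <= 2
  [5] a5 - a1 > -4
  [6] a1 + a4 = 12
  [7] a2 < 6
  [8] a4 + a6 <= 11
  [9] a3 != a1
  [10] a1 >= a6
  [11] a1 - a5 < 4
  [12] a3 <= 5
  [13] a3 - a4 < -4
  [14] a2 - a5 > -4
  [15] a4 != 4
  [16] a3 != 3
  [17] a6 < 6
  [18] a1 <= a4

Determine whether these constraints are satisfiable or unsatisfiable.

Setting (a1, a2, a3, a4, a5, a6) = (6, 1, 1, 6, 3, 5) satisfies everything: constraint 4: a1 - a4 = 0; constraint 5: a5 - a1 = -3, and the others follow.

Satisfiable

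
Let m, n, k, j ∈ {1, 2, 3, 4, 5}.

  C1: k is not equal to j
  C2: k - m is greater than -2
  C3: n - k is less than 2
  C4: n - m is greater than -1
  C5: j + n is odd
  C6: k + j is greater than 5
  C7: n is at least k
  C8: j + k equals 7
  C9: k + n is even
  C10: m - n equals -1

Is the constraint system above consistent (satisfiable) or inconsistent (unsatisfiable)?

Satisfiable

The assignment m = 3, n = 4, k = 4, j = 3 works:
  constraint 2 holds since k - m = 1.
  constraint 3 holds since n - k = 0.
  constraint 4 holds since n - m = 1.
The rest check out directly.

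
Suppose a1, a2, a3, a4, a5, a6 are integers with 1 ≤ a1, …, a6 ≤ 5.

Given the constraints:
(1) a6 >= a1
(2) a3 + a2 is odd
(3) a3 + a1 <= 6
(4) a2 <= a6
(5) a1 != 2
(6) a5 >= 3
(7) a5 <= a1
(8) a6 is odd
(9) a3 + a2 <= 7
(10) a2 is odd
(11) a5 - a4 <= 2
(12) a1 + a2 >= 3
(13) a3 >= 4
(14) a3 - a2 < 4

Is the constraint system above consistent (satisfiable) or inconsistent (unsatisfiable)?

Unsatisfiable

From constraint 13: a3 ≥ 4. From constraints 6 and 7: a1 ≥ a5 ≥ 3. Hence a3 + a1 ≥ 7. But constraint 3 requires a3 + a1 ≤ 6, and 6 < 7. Contradiction.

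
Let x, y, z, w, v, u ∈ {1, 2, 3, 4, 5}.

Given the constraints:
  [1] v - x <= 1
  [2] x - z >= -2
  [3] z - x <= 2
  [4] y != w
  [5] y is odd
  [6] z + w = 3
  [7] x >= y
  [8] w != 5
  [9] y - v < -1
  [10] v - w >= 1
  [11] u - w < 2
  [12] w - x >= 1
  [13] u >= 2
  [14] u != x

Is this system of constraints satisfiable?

Constraints 1, 10, and 12 give x − v ≥ -1, v − w ≥ 1, w − x ≥ 1.
Adding all 3 inequalities: the left sides telescope to 0, and the right sides sum to (-1) + 1 + 1 = 1. So 0 ≥ 1, which is false.

Unsatisfiable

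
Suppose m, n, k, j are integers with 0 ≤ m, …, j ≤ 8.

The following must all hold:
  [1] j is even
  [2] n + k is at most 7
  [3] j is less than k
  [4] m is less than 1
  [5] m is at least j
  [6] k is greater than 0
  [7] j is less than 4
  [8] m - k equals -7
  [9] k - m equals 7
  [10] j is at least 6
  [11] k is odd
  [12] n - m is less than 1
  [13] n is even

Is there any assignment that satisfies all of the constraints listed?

From constraints 5 and 10: m ≥ j and j ≥ 6, so m ≥ 6. From constraint 4: m ≤ 0. But 0 < 6, so no value of m works.

Unsatisfiable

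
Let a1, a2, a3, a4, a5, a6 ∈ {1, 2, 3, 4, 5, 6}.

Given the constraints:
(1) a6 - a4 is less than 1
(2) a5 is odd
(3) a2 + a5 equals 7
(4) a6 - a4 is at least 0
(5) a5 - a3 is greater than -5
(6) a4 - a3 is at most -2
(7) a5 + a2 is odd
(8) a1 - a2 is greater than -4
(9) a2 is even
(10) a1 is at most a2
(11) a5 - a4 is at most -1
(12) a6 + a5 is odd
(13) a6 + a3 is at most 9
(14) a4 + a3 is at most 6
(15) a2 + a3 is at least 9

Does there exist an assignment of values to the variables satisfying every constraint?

Take a1 = 5, a2 = 6, a3 = 4, a4 = 2, a5 = 1, a6 = 2. Then constraint 1: a6 - a4 = 0; constraint 3: a2 + a5 = 7; constraint 4: a6 - a4 = 0, and every other listed constraint is also met.

Satisfiable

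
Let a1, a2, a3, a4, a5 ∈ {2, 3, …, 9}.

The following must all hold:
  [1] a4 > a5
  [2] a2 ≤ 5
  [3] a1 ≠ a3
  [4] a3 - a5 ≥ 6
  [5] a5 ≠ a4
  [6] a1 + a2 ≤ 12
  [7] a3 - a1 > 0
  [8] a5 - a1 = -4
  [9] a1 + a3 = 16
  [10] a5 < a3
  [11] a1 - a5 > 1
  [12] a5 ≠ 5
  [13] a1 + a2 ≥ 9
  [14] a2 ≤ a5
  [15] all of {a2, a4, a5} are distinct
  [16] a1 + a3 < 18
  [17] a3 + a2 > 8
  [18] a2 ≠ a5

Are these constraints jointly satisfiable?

The assignment a1 = 7, a2 = 2, a3 = 9, a4 = 6, a5 = 3 works:
  constraint 4 holds since a3 - a5 = 6.
  constraint 6 holds since a1 + a2 = 9.
The rest check out directly.

Satisfiable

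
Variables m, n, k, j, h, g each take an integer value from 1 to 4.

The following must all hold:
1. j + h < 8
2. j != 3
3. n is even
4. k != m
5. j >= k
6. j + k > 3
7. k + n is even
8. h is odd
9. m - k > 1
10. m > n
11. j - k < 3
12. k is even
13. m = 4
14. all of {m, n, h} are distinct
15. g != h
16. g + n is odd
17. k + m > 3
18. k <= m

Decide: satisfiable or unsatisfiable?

Take m = 4, n = 2, k = 2, j = 4, h = 1, g = 3. Then constraint 1: j + h = 5; constraint 6: j + k = 6, and every other listed constraint is also met.

Satisfiable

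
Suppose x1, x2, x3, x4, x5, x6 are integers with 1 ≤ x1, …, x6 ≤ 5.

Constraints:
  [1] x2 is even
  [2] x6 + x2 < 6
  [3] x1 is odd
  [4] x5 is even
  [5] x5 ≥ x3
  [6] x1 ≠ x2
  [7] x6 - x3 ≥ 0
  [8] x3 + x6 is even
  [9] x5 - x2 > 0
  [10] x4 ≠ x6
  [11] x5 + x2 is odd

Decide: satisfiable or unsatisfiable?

Unsatisfiable

Constraint 4 makes x5 even and constraint 1 makes x2 even, so x5 + x2 must be even. Constraint 11 says x5 + x2 is odd — contradiction.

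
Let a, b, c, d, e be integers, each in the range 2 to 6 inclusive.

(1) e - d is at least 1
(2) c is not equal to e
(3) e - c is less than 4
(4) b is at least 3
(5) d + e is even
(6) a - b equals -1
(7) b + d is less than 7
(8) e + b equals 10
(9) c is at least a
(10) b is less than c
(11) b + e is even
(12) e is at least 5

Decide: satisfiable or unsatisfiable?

Satisfiable

The assignment a = 3, b = 4, c = 5, d = 2, e = 6 works:
  constraint 1 holds since e - d = 4.
  constraint 3 holds since e - c = 1.
  constraint 6 holds since a - b = -1.
The rest check out directly.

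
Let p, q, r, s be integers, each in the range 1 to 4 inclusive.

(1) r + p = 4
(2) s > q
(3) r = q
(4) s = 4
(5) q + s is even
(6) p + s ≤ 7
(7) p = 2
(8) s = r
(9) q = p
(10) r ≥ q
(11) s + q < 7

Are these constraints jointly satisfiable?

Constraint 4 fixes s = 4 and constraint 7 fixes p = 2. Constraints 3, 8, and 9 give s = r = q = p, so s = p. But 4 ≠ 2 — contradiction.

Unsatisfiable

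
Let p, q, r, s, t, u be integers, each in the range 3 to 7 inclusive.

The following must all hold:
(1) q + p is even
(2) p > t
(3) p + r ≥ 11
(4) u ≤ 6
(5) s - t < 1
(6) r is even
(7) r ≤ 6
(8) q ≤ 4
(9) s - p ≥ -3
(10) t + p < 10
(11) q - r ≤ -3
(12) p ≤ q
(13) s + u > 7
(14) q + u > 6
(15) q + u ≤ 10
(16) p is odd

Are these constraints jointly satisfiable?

Unsatisfiable

From constraints 8 and 12: p ≤ q ≤ 4. From constraint 7: r ≤ 6. Hence p + r ≤ 10. But constraint 3 requires p + r ≥ 11, and 11 > 10. Contradiction.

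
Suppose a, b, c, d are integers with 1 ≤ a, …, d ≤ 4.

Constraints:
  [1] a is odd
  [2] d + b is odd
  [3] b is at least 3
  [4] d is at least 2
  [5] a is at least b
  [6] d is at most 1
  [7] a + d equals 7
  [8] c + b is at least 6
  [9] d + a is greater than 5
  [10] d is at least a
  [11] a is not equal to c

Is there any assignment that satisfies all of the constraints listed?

Unsatisfiable

From constraints 3 and 5: a ≥ b and b ≥ 3, so a ≥ 3. From constraints 6 and 10: a ≤ d and d ≤ 1, so a ≤ 1. But 1 < 3, so no value of a works.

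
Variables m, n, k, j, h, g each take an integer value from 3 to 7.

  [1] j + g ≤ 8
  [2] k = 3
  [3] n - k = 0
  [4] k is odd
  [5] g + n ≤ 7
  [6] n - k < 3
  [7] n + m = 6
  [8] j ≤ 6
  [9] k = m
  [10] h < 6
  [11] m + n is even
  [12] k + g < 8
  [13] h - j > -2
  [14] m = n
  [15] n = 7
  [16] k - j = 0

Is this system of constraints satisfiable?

Constraint 2 fixes k = 3 and constraint 15 fixes n = 7. Constraints 9 and 14 give k = m = n, so k = n. But 3 ≠ 7 — contradiction.

Unsatisfiable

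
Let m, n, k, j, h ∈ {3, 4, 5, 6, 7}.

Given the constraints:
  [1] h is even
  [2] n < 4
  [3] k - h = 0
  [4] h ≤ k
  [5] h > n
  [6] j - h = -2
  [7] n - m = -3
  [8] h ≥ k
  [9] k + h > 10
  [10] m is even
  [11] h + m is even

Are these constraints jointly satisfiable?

Satisfiable

One satisfying assignment is m = 6, n = 3, k = 6, j = 4, h = 6.
For the less obvious constraints — constraint 3: k - h = 0; constraint 6: j - h = -2 — and the others hold by inspection.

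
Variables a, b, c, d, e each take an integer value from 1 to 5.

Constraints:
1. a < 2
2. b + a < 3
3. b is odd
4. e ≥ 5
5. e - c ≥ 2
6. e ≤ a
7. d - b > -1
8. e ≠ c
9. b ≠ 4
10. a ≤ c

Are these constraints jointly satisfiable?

From constraints 4 and 6: a ≥ e and e ≥ 5, so a ≥ 5. From constraint 1: a ≤ 1. But 1 < 5, so no value of a works.

Unsatisfiable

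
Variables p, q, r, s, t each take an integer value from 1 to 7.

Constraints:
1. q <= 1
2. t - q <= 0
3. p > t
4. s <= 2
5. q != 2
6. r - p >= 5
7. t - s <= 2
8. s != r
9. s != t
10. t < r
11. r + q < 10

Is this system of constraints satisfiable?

Setting (p, q, r, s, t) = (2, 1, 7, 2, 1) satisfies everything: constraint 2: t - q = 0; constraint 6: r - p = 5; constraint 7: t - s = -1, and the others follow.

Satisfiable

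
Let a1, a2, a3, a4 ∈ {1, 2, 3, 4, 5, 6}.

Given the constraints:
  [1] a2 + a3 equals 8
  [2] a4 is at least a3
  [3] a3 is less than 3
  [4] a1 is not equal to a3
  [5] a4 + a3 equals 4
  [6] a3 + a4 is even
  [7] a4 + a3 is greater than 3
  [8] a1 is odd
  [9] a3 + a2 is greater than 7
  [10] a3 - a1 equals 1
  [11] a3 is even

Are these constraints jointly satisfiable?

Setting (a1, a2, a3, a4) = (1, 6, 2, 2) satisfies everything: constraint 1: a2 + a3 = 8; constraint 5: a4 + a3 = 4; constraint 7: a4 + a3 = 4, and the others follow.

Satisfiable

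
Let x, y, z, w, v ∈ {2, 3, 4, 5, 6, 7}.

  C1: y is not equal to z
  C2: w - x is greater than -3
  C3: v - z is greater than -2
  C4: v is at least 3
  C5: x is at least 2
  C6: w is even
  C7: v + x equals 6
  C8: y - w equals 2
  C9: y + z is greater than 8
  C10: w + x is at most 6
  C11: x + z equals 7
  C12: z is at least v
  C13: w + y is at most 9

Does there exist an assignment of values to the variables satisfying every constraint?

Take x = 2, y = 4, z = 5, w = 2, v = 4. Then constraint 2: w - x = 0; constraint 3: v - z = -1; constraint 7: v + x = 6, and every other listed constraint is also met.

Satisfiable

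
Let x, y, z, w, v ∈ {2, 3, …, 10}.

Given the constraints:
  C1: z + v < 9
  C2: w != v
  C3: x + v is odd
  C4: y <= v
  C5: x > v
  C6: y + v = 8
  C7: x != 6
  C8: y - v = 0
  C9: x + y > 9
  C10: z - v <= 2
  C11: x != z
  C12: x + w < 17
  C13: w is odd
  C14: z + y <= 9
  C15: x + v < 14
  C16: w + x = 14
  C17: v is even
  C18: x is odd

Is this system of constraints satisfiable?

Take x = 7, y = 4, z = 4, w = 7, v = 4. Then constraint 1: z + v = 8; constraint 6: y + v = 8, and every other listed constraint is also met.

Satisfiable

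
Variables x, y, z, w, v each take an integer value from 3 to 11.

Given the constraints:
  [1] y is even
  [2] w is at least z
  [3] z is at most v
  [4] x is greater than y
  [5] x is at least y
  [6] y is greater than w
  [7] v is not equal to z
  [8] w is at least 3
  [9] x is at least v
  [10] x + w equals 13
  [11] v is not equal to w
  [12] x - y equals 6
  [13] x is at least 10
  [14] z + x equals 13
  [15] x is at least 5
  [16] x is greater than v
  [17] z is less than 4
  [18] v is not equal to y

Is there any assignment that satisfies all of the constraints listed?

Setting (x, y, z, w, v) = (10, 4, 3, 3, 9) satisfies everything: constraint 10: x + w = 13; constraint 12: x - y = 6, and the others follow.

Satisfiable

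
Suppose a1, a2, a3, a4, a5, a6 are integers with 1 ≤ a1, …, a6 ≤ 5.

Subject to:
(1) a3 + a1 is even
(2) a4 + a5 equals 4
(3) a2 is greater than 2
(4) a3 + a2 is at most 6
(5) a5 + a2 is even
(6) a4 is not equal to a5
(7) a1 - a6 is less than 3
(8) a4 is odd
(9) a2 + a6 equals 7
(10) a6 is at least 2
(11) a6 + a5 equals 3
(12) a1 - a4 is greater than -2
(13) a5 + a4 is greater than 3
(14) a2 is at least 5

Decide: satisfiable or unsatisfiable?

Satisfiable

Try a1 = 3, a2 = 5, a3 = 1, a4 = 3, a5 = 1, a6 = 2.
Check constraint 2: a4 + a5 = 4; constraint 4: a3 + a2 = 6. The remaining constraints are straightforward to verify.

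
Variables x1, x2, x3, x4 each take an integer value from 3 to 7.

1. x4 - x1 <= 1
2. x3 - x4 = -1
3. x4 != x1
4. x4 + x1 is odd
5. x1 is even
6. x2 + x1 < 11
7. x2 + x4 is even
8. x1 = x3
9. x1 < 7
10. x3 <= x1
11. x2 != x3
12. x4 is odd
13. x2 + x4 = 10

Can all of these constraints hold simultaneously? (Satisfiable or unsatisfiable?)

Take x1 = 6, x2 = 3, x3 = 6, x4 = 7. Then constraint 1: x4 - x1 = 1; constraint 2: x3 - x4 = -1, and every other listed constraint is also met.

Satisfiable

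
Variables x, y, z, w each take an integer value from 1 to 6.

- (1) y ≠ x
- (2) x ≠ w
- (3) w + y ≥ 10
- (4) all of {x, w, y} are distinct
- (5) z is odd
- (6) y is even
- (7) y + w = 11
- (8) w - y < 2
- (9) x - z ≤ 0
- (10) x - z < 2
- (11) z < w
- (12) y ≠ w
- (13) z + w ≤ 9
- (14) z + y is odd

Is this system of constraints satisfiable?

One satisfying assignment is x = 1, y = 6, z = 1, w = 5.
For the less obvious constraints — constraint 3: w + y = 11; constraint 7: y + w = 11; constraint 8: w - y = -1 — and the others hold by inspection.

Satisfiable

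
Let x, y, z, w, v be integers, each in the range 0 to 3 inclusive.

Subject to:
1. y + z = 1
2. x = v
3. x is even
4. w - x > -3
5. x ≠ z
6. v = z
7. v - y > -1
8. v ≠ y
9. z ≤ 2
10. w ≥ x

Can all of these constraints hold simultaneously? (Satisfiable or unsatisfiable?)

Unsatisfiable

From constraints 2 and 6, x = v = z, so x = z. But constraint 5 says x ≠ z. Contradiction.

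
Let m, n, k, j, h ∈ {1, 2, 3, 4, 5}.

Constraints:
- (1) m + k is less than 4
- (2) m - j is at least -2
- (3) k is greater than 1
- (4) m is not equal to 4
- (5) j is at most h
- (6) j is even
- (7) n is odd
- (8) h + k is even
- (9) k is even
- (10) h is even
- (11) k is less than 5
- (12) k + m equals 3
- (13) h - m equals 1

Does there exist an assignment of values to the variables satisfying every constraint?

Setting (m, n, k, j, h) = (1, 3, 2, 2, 2) satisfies everything: constraint 1: m + k = 3; constraint 2: m - j = -1, and the others follow.

Satisfiable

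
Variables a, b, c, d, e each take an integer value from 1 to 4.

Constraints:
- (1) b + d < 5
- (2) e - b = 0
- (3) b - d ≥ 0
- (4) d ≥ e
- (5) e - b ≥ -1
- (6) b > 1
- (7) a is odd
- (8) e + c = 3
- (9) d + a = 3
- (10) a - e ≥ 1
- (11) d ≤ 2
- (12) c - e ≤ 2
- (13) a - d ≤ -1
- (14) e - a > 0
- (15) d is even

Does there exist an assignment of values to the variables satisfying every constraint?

Unsatisfiable

Constraints 3, 5, 10, and 13 give b − d ≥ 0, d − a ≥ 1, a − e ≥ 1, e − b ≥ -1.
Adding all 4 inequalities: the left sides telescope to 0, and the right sides sum to 0 + 1 + 1 + (-1) = 1. So 0 ≥ 1, which is false.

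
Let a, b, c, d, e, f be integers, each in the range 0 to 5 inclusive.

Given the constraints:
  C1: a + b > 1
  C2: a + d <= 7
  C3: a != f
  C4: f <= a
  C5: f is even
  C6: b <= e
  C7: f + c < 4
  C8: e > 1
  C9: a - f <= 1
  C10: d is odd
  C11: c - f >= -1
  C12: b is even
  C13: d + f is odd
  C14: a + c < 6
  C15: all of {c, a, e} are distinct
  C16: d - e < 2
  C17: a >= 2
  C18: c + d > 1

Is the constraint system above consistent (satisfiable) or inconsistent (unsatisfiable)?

Satisfiable

The assignment a = 3, b = 0, c = 1, d = 3, e = 2, f = 2 works:
  constraint 1 holds since a + b = 3.
  constraint 2 holds since a + d = 6.
  constraint 7 holds since f + c = 3.
The rest check out directly.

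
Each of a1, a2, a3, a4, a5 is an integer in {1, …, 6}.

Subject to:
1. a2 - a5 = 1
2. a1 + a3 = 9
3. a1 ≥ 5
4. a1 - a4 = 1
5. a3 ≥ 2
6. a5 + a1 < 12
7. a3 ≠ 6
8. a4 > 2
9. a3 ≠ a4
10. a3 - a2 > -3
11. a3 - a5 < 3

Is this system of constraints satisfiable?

Satisfiable

The assignment a1 = 6, a2 = 4, a3 = 3, a4 = 5, a5 = 3 works:
  constraint 1 holds since a2 - a5 = 1.
  constraint 2 holds since a1 + a3 = 9.
The rest check out directly.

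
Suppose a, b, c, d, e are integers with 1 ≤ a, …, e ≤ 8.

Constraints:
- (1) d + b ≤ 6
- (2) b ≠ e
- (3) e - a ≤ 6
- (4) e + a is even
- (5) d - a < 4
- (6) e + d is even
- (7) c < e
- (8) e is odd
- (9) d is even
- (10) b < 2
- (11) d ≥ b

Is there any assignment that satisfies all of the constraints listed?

Constraint 8 makes e odd and constraint 9 makes d even, so e + d must be odd. Constraint 6 says e + d is even — contradiction.

Unsatisfiable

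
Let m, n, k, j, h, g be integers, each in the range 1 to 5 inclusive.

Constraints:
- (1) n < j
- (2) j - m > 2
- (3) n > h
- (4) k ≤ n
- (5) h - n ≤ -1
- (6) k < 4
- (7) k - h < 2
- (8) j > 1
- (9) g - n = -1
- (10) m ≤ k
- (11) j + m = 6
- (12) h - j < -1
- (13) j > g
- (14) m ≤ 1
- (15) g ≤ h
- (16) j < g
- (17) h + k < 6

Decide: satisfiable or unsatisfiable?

Unsatisfiable

Constraints 1, 3, 15, and 16 give g ≤ h, h < n, n < j, j < g. Chaining: g ≤ h < n < j < g, which forces g < g — impossible.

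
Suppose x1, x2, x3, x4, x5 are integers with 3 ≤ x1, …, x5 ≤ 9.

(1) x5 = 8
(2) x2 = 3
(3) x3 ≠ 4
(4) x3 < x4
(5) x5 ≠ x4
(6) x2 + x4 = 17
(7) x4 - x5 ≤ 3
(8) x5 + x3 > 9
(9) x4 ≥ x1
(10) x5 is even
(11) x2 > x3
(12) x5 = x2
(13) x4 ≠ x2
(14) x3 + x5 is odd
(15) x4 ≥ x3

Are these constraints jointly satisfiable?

Unsatisfiable

Constraint 1 fixes x5 = 8 and constraint 2 fixes x2 = 3, but constraint 12 requires x5 = x2. Since 8 ≠ 3, contradiction.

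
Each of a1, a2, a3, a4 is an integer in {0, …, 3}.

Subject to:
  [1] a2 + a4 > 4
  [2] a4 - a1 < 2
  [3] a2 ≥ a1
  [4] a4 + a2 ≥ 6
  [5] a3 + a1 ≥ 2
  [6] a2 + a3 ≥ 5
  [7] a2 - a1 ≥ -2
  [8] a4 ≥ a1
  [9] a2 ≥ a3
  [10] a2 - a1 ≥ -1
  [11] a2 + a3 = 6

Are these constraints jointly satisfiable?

Satisfiable

Take a1 = 2, a2 = 3, a3 = 3, a4 = 3. Then constraint 1: a2 + a4 = 6; constraint 2: a4 - a1 = 1, and every other listed constraint is also met.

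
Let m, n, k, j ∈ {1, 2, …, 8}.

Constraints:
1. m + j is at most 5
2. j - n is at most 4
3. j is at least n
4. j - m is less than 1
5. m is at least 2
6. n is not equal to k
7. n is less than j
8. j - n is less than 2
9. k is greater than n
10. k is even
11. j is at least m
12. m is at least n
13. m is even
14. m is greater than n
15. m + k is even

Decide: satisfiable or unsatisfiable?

Satisfiable

Setting (m, n, k, j) = (2, 1, 2, 2) satisfies everything: constraint 1: m + j = 4; constraint 2: j - n = 1; constraint 4: j - m = 0, and the others follow.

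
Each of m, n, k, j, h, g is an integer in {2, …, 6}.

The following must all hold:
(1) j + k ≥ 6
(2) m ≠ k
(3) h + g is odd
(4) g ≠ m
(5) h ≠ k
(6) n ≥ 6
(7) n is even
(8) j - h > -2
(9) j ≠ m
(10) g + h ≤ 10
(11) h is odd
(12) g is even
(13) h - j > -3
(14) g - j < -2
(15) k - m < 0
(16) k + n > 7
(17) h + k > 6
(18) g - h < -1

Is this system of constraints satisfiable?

Satisfiable

Setting (m, n, k, j, h, g) = (5, 6, 2, 6, 5, 2) satisfies everything: constraint 1: j + k = 8; constraint 8: j - h = 1; constraint 10: g + h = 7, and the others follow.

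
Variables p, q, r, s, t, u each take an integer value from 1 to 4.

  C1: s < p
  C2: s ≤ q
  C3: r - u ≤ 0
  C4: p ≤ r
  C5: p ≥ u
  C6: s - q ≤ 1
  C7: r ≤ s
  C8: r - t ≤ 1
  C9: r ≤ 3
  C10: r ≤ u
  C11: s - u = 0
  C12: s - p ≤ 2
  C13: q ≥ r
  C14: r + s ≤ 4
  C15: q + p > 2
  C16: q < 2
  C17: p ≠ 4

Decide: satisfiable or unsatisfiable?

Constraints 1, 4, and 7 give p ≤ r, r ≤ s, s < p. Chaining: p ≤ r ≤ s < p, which forces p < p — impossible.

Unsatisfiable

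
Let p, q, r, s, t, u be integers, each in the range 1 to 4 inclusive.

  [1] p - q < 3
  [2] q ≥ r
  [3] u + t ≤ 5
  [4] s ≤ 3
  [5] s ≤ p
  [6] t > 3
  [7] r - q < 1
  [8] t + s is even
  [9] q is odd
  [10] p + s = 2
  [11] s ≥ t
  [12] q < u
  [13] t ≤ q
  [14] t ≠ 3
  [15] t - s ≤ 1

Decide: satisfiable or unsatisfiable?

From constraint 6: t ≥ 4. From constraints 4 and 11: t ≤ s and s ≤ 3, so t ≤ 3. But 3 < 4, so no value of t works.

Unsatisfiable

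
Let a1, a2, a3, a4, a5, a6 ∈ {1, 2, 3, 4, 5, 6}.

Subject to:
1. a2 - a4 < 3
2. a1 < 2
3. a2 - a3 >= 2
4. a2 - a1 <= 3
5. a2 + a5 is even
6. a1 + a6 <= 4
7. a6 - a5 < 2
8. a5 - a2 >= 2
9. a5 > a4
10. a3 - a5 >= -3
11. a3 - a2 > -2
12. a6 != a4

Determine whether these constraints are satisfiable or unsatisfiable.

Constraints 3, 8, and 10 give a3 − a5 ≥ -3, a5 − a2 ≥ 2, a2 − a3 ≥ 2.
Adding all 3 inequalities: the left sides telescope to 0, and the right sides sum to (-3) + 2 + 2 = 1. So 0 ≥ 1, which is false.

Unsatisfiable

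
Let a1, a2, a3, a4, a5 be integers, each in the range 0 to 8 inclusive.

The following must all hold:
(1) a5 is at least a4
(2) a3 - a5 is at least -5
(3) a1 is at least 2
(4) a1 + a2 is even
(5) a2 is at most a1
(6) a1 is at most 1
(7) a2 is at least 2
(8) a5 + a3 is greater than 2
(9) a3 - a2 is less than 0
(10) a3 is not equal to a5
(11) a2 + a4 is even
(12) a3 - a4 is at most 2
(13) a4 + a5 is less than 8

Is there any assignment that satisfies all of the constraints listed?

From constraints 5 and 7: a1 ≥ a2 and a2 ≥ 2, so a1 ≥ 2. From constraint 6: a1 ≤ 1. But 1 < 2, so no value of a1 works.

Unsatisfiable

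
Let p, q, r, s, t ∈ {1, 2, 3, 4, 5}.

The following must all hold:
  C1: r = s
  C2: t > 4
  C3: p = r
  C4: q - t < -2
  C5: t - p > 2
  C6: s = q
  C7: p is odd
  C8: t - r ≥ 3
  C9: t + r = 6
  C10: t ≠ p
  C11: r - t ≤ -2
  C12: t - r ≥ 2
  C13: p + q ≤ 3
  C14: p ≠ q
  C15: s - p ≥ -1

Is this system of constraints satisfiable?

Unsatisfiable

From constraints 1, 3, and 6, p = r = s = q, so p = q. But constraint 14 says p ≠ q. Contradiction.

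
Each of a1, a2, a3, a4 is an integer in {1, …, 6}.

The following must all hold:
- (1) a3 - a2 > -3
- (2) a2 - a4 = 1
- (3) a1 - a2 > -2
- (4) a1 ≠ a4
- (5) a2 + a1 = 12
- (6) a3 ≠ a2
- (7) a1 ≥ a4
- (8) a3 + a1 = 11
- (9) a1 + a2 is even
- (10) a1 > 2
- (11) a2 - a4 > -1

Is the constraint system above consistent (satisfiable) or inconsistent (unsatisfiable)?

Setting (a1, a2, a3, a4) = (6, 6, 5, 5) satisfies everything: constraint 1: a3 - a2 = -1; constraint 2: a2 - a4 = 1; constraint 3: a1 - a2 = 0, and the others follow.

Satisfiable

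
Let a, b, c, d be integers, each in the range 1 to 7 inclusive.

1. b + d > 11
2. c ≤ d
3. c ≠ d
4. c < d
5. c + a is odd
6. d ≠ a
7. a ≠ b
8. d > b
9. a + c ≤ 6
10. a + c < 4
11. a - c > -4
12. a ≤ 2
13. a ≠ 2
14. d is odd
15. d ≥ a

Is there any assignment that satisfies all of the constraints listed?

The assignment a = 1, b = 5, c = 2, d = 7 works:
  constraint 1 holds since b + d = 12.
  constraint 9 holds since a + c = 3.
  constraint 10 holds since a + c = 3.
The rest check out directly.

Satisfiable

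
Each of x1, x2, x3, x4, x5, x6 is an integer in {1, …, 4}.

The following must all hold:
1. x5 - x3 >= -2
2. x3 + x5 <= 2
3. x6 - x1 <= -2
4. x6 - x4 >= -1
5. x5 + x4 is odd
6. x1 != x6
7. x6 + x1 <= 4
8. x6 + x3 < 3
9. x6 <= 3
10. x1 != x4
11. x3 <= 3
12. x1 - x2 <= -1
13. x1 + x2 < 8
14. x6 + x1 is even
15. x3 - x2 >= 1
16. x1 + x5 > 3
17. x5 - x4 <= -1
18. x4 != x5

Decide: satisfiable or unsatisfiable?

Constraints 1, 3, 4, 12, 15, and 17 give x1 − x6 ≥ 2, x6 − x4 ≥ -1, x4 − x5 ≥ 1, x5 − x3 ≥ -2, x3 − x2 ≥ 1, x2 − x1 ≥ 1.
Adding all 6 inequalities: the left sides telescope to 0, and the right sides sum to 2 + (-1) + 1 + (-2) + 1 + 1 = 2. So 0 ≥ 2, which is false.

Unsatisfiable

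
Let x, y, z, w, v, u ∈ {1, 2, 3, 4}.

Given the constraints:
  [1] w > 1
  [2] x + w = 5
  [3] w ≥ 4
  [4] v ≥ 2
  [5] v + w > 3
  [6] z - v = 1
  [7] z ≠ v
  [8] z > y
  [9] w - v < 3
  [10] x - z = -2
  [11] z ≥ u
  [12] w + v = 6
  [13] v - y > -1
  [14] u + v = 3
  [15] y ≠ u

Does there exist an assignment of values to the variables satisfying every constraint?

Setting (x, y, z, w, v, u) = (1, 2, 3, 4, 2, 1) satisfies everything: constraint 2: x + w = 5; constraint 5: v + w = 6; constraint 6: z - v = 1, and the others follow.

Satisfiable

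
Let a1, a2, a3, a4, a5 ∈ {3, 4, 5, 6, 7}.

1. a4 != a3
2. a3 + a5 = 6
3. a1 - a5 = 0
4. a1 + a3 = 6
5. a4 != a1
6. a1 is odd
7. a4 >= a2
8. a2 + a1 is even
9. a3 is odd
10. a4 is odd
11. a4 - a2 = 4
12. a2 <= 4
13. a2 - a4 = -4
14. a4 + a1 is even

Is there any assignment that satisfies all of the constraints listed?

The assignment a1 = 3, a2 = 3, a3 = 3, a4 = 7, a5 = 3 works:
  constraint 2 holds since a3 + a5 = 6.
  constraint 3 holds since a1 - a5 = 0.
  constraint 4 holds since a1 + a3 = 6.
The rest check out directly.

Satisfiable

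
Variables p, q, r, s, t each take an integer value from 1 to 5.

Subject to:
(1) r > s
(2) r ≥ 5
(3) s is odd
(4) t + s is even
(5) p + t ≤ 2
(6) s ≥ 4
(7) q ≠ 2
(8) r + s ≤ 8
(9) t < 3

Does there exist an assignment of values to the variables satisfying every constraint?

Unsatisfiable

From constraint 2: r ≥ 5. From constraint 6: s ≥ 4. Hence r + s ≥ 9. But constraint 8 requires r + s ≤ 8, and 8 < 9. Contradiction.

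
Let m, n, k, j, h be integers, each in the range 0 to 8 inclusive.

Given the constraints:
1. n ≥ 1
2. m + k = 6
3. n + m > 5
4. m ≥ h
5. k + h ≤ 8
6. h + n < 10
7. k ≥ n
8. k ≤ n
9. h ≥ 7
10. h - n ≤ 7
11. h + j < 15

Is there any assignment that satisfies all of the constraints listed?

Unsatisfiable

From constraints 4 and 9: m ≥ h ≥ 7. From constraints 1 and 7: k ≥ n ≥ 1. Hence m + k ≥ 8. But constraint 2 requires m + k = 6, and 6 < 8. Contradiction.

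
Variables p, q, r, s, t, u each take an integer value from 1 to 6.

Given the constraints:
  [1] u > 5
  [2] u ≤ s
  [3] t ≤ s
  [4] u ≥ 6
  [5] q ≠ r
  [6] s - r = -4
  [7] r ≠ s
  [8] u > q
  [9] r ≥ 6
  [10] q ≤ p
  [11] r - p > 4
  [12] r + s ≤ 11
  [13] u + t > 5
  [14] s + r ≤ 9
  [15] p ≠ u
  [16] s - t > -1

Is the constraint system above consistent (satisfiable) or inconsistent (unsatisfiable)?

Unsatisfiable

From constraint 9: r ≥ 6. From constraints 2 and 4: s ≥ u ≥ 6. Hence r + s ≥ 12. But constraint 12 requires r + s ≤ 11, and 11 < 12. Contradiction.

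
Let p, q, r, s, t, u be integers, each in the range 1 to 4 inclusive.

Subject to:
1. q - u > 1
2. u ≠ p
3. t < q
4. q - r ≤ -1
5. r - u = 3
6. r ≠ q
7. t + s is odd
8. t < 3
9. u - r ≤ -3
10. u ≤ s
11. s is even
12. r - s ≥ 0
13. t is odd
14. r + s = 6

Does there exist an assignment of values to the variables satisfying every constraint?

Satisfiable

The assignment p = 4, q = 3, r = 4, s = 2, t = 1, u = 1 works:
  constraint 1 holds since q - u = 2.
  constraint 4 holds since q - r = -1.
  constraint 5 holds since r - u = 3.
The rest check out directly.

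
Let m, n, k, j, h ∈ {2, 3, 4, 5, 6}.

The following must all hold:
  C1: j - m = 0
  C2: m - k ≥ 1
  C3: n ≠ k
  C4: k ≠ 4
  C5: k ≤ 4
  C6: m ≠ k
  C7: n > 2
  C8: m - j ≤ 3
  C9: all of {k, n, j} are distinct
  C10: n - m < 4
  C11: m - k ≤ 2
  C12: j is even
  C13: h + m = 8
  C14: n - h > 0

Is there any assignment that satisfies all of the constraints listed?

One satisfying assignment is m = 4, n = 5, k = 2, j = 4, h = 4.
For the less obvious constraints — constraint 1: j - m = 0; constraint 2: m - k = 2; constraint 8: m - j = 0 — and the others hold by inspection.

Satisfiable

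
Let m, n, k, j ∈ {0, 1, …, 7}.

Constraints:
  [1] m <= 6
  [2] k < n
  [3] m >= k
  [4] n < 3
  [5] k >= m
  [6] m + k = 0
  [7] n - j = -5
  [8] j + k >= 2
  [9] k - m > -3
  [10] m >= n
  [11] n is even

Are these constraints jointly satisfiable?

Unsatisfiable

Constraints 2, 5, and 10 give n ≤ m, m ≤ k, k < n. Chaining: n ≤ m ≤ k < n, which forces n < n — impossible.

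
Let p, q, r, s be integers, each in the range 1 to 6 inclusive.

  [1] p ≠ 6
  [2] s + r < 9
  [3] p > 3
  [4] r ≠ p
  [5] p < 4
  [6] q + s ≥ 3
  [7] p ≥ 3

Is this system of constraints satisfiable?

From constraint 3: p ≥ 4. From constraint 5: p ≤ 3. But 3 < 4, so no value of p works.

Unsatisfiable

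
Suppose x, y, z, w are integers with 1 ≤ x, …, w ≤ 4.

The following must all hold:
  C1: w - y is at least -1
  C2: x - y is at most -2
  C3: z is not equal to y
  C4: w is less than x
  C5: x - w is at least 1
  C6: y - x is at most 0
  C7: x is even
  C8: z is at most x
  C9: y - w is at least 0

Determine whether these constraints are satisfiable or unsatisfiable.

Unsatisfiable

Constraints 1, 2, and 5 give w − y ≥ -1, y − x ≥ 2, x − w ≥ 1.
Adding all 3 inequalities: the left sides telescope to 0, and the right sides sum to (-1) + 2 + 1 = 2. So 0 ≥ 2, which is false.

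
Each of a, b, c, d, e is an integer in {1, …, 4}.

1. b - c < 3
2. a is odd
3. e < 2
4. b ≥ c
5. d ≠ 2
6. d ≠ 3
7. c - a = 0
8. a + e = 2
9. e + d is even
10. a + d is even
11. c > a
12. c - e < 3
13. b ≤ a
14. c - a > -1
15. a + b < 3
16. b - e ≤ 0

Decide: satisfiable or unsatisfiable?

Constraints 4, 11, and 13 give c ≤ b, b ≤ a, a < c. Chaining: c ≤ b ≤ a < c, which forces c < c — impossible.

Unsatisfiable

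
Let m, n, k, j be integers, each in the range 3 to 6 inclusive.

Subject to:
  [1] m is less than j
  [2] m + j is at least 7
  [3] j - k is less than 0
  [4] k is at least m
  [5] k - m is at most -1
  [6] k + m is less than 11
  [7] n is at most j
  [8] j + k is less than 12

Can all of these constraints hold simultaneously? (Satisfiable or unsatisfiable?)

Constraints 1, 3, and 5 give j < k, k < m, m < j. Chaining: j < k < m < j, which forces j < j — impossible.

Unsatisfiable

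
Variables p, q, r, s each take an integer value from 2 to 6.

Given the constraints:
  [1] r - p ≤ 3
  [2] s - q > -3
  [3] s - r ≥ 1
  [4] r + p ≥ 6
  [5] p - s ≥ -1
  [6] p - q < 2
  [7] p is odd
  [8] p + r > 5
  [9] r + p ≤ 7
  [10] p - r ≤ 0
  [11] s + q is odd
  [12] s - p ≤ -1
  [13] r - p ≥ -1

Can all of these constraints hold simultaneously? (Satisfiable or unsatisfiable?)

Constraints 3, 12, and 13 give s − r ≥ 1, r − p ≥ -1, p − s ≥ 1.
Adding all 3 inequalities: the left sides telescope to 0, and the right sides sum to 1 + (-1) + 1 = 1. So 0 ≥ 1, which is false.

Unsatisfiable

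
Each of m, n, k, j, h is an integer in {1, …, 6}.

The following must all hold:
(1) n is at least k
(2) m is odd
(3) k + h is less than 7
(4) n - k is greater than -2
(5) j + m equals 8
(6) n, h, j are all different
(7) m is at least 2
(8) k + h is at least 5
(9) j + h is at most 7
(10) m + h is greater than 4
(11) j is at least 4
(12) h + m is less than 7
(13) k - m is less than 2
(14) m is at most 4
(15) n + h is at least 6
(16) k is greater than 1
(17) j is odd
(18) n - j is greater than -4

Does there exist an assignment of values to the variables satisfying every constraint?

Take m = 3, n = 4, k = 4, j = 5, h = 2. Then constraint 3: k + h = 6; constraint 4: n - k = 0; constraint 5: j + m = 8, and every other listed constraint is also met.

Satisfiable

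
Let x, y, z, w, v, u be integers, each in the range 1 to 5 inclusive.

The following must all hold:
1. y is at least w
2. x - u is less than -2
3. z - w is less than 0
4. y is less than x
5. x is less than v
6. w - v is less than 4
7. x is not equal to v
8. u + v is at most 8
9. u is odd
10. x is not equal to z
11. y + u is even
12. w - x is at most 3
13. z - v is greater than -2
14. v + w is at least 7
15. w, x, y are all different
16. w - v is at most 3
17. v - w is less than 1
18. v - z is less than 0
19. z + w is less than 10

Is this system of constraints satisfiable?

Constraints 1, 3, 4, 5, and 18 give z < w, w ≤ y, y < x, x < v, v < z. Chaining: z < w ≤ y < x < v < z, which forces z < z — impossible.

Unsatisfiable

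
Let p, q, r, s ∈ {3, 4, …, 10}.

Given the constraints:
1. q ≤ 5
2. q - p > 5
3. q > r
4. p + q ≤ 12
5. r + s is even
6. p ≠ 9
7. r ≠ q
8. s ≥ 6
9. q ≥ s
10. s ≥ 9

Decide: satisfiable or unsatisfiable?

Unsatisfiable

From constraints 9 and 10: q ≥ s and s ≥ 9, so q ≥ 9. From constraint 1: q ≤ 5. But 5 < 9, so no value of q works.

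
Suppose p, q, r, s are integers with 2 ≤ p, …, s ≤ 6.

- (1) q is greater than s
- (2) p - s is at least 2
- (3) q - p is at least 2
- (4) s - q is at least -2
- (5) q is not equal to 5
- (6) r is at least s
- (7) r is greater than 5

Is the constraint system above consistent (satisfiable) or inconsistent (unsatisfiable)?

Constraints 2, 3, and 4 give p − s ≥ 2, s − q ≥ -2, q − p ≥ 2.
Adding all 3 inequalities: the left sides telescope to 0, and the right sides sum to 2 + (-2) + 2 = 2. So 0 ≥ 2, which is false.

Unsatisfiable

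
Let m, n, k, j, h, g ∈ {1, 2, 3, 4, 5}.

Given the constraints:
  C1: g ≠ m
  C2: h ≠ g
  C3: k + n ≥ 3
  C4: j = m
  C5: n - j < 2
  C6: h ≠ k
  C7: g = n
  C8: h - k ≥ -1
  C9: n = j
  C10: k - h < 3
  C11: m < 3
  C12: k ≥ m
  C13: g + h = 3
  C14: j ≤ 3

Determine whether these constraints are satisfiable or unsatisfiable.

Unsatisfiable

From constraints 4, 7, and 9, g = n = j = m, so g = m. But constraint 1 says g ≠ m. Contradiction.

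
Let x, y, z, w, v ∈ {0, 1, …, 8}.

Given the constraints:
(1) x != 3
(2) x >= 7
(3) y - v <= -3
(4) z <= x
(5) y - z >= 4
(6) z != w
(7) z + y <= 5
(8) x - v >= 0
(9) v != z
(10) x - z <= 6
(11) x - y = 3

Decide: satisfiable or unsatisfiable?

Constraints 3, 5, 8, and 10 give z − x ≥ -6, x − v ≥ 0, v − y ≥ 3, y − z ≥ 4.
Adding all 4 inequalities: the left sides telescope to 0, and the right sides sum to (-6) + 0 + 3 + 4 = 1. So 0 ≥ 1, which is false.

Unsatisfiable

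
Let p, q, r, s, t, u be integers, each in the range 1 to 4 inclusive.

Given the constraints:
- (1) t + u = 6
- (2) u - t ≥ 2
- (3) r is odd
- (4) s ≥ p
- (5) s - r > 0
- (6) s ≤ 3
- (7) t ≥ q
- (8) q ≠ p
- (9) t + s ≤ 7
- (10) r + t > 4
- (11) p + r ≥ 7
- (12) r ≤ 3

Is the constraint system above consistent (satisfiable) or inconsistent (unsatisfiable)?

Unsatisfiable

From constraints 4 and 6: p ≤ s ≤ 3. From constraint 12: r ≤ 3. Hence p + r ≤ 6. But constraint 11 requires p + r ≥ 7, and 7 > 6. Contradiction.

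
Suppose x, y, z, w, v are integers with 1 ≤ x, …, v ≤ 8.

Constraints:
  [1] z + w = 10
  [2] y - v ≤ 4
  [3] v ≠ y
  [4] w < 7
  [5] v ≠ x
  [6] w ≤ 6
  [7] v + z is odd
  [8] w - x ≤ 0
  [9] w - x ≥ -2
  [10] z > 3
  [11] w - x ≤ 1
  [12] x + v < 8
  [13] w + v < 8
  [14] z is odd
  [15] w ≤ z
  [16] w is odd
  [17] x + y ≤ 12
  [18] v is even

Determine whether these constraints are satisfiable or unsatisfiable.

Setting (x, y, z, w, v) = (5, 4, 5, 5, 2) satisfies everything: constraint 1: z + w = 10; constraint 2: y - v = 2, and the others follow.

Satisfiable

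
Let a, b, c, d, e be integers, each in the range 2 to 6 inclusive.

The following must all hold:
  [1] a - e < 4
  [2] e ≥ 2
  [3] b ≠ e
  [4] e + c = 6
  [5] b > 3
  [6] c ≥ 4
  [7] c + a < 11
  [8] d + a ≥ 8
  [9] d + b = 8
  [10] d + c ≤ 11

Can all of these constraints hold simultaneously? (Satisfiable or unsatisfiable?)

Setting (a, b, c, d, e) = (5, 4, 4, 4, 2) satisfies everything: constraint 1: a - e = 3; constraint 4: e + c = 6; constraint 7: c + a = 9, and the others follow.

Satisfiable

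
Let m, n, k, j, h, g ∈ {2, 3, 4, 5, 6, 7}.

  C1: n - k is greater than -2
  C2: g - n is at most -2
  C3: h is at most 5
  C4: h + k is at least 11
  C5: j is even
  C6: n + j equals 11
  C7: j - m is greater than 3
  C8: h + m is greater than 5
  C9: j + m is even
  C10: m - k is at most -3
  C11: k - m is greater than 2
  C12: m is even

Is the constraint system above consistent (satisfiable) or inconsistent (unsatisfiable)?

Satisfiable

Setting (m, n, k, j, h, g) = (2, 5, 6, 6, 5, 3) satisfies everything: constraint 1: n - k = -1; constraint 2: g - n = -2; constraint 4: h + k = 11, and the others follow.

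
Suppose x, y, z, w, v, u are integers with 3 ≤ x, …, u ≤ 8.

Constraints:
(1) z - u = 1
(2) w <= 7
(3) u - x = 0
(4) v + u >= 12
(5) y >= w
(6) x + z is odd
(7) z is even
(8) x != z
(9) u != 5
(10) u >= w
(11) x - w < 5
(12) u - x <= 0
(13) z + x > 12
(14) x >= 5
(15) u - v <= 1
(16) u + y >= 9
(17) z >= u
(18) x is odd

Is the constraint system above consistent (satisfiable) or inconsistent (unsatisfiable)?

Satisfiable

One satisfying assignment is x = 7, y = 3, z = 8, w = 3, v = 8, u = 7.
For the less obvious constraints — constraint 1: z - u = 1; constraint 3: u - x = 0; constraint 4: v + u = 15 — and the others hold by inspection.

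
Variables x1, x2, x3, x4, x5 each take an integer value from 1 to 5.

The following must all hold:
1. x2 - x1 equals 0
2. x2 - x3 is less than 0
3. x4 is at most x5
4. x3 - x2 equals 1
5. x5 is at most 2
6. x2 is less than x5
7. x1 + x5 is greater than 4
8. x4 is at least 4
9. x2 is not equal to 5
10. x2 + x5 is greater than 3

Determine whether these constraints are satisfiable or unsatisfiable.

From constraint 8: x4 ≥ 4. From constraints 3 and 5: x4 ≤ x5 and x5 ≤ 2, so x4 ≤ 2. But 2 < 4, so no value of x4 works.

Unsatisfiable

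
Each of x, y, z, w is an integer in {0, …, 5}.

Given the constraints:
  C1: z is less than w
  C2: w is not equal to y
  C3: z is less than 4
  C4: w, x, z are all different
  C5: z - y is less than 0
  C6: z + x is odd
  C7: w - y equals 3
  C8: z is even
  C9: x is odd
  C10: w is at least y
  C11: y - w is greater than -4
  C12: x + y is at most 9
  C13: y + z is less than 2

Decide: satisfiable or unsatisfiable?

The assignment x = 5, y = 1, z = 0, w = 4 works:
  constraint 5 holds since z - y = -1.
  constraint 7 holds since w - y = 3.
  constraint 11 holds since y - w = -3.
The rest check out directly.

Satisfiable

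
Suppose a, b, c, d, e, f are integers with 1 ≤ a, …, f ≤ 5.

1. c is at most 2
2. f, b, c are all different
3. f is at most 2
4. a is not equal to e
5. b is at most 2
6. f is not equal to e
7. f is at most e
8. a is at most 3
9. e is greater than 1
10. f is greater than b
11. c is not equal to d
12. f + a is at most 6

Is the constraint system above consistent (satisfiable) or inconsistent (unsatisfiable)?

Constraints 1, 3, and 5 confine each of f, b, c to the 2 values {1, 2} (the domain already gives each ≥ 1).
Constraint 2 requires all 3 of them to be distinct, but only 2 values are available — impossible by the pigeonhole principle.

Unsatisfiable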